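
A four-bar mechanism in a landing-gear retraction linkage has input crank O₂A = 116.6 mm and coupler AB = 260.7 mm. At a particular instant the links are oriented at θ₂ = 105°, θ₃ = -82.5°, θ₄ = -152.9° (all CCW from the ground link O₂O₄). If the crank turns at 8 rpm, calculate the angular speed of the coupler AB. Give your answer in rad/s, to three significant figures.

0.389

ω₂ = 0.8378 rad/s (from 8 rpm).
Differentiating the loop-closure r₂e^{iθ₂}+r₃e^{iθ₃}=r₁+r₄e^{iθ₄} gives r₂ω₂e^{iθ₂}+r₃ω₃e^{iθ₃}=r₄ω₄e^{iθ₄}.
Eliminating the other unknown: ω₃ = r₂ω₂ sin(θ₄−θ₂) / [r₃ sin(θ₃−θ₄)].
Numerator sine = +0.97778; denominator sine = +0.94206.
Result = 0.1166·0.8378·(+0.97778) / (0.2607·(+0.94206)) = +0.3889 rad/s; magnitude 0.3889 rad/s.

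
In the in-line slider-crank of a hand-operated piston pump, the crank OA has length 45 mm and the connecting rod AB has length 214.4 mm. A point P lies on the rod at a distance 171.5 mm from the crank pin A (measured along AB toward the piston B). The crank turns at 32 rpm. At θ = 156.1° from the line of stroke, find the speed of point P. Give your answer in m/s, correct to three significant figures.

0.0586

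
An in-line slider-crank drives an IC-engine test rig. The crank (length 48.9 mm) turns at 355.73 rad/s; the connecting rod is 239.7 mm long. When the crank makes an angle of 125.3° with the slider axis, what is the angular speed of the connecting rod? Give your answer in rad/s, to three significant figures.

42.5

ω = 355.7 rad/s
The rod makes angle φ with the slider axis where L sinφ = r sinθ; differentiating, L cosφ·φ̇ = r ω cosθ.
L cosφ = √(L² − r² sin²θ) = 0.23635 m.
|ω_rod| = r ω |cosθ| / √(L² − r² sin²θ) = 0.0489·355.7·0.57786/0.23635 = 42.529 rad/s.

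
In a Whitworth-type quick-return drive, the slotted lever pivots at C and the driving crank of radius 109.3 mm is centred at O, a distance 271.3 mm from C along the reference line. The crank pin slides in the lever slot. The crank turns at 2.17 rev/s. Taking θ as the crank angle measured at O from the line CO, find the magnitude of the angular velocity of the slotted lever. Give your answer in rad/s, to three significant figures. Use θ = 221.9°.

3.33

ω = 13.63 rad/s (from 2.17 rev/s).
Crank pin A relative to C: A = (d + r cosθ, r sinθ); lever angle φ = atan2(r sinθ, d + r cosθ).
Differentiating tanφ: φ̇ = rω(d cosθ + r)/(d² + r² + 2dr cosθ).
d² + r² + 2dr cosθ = |CA|² = 0.0414079 m²;  d cosθ + r = -0.092632 m.
|ω_lever| = |0.1093·13.63·-0.092632| / 0.0414079 = 3.3338 rad/s.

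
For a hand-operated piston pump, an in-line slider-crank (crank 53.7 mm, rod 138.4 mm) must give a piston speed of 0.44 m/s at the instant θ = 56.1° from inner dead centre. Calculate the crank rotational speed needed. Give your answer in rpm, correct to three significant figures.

76.7

For an in-line slider-crank, |v_piston| = rω|sinθ|·[1 + r cosθ/√(L² − r² sin²θ)].
With r = 0.0537 m, L = 0.1384 m, θ = 56.1°: the bracketed kinematic factor |dx/dθ| = 0.05476 m.
ω = v/|dx/dθ| = 0.44/0.05476 = 8.035 rad/s.
N = 60ω/(2π) = 76.729 rpm.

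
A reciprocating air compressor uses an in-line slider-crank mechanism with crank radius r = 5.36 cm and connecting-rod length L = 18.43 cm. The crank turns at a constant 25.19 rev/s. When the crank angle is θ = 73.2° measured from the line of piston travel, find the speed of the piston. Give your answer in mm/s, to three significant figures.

ω = 2π·25.2 = 158.3 rad/s
For an in-line slider-crank, x = r cosθ + √(L² − r² sin²θ), so v = −rω sinθ·[1 + r cosθ/√(L² − r² sin²θ)].
With r = 0.0536 m, L = 0.1843 m, θ = 73.2°: √(L² − r² sin²θ) = 0.17701 m.
v = −0.0536·158.3·0.95732·[1 + 0.0536·0.28903/0.17701] = -8.8322 m/s.
|v| = 8.8322 m/s = 8832.2 mm/s.

8830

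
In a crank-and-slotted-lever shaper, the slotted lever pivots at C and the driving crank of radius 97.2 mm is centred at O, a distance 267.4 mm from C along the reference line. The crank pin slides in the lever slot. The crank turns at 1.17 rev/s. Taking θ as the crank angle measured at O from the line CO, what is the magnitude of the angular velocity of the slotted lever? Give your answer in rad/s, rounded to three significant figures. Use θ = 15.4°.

ω = 7.351 rad/s (from 1.17 rev/s).
Crank pin A relative to C: A = (d + r cosθ, r sinθ); lever angle φ = atan2(r sinθ, d + r cosθ).
Differentiating tanφ: φ̇ = rω(d cosθ + r)/(d² + r² + 2dr cosθ).
d² + r² + 2dr cosθ = |CA|² = 0.131067 m²;  d cosθ + r = +0.355 m.
|ω_lever| = |0.0972·7.351·+0.355| / 0.131067 = 1.9354 rad/s.

1.94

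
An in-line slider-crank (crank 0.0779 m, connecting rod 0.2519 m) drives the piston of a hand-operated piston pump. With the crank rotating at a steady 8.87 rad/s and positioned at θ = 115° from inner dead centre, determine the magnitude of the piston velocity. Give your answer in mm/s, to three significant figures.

ω = 8.87 rad/s
For an in-line slider-crank, x = r cosθ + √(L² − r² sin²θ), so v = −rω sinθ·[1 + r cosθ/√(L² − r² sin²θ)].
With r = 0.0779 m, L = 0.2519 m, θ = 115°: √(L² − r² sin²θ) = 0.2418 m.
v = −0.0779·8.87·0.90631·[1 + 0.0779·-0.42262/0.2418] = -0.54097 m/s.
|v| = 0.54097 m/s = 540.97 mm/s.

541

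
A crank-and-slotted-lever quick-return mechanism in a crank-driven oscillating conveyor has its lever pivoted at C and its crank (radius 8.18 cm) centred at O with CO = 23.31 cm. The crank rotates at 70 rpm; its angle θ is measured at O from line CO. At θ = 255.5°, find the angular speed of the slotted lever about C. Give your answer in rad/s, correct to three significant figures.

ω = 7.33 rad/s (from 70 rpm).
Crank pin A relative to C: A = (d + r cosθ, r sinθ); lever angle φ = atan2(r sinθ, d + r cosθ).
Differentiating tanφ: φ̇ = rω(d cosθ + r)/(d² + r² + 2dr cosθ).
d² + r² + 2dr cosθ = |CA|² = 0.0514786 m²;  d cosθ + r = +0.023436 m.
|ω_lever| = |0.0818·7.33·+0.023436| / 0.0514786 = 0.27299 rad/s.

0.273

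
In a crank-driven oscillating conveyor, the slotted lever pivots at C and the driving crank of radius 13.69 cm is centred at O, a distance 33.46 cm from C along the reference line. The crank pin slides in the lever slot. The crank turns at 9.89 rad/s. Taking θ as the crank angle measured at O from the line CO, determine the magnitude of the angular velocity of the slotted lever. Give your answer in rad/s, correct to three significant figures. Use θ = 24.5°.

2.79

ω = 9.89 rad/s
Crank pin A relative to C: A = (d + r cosθ, r sinθ); lever angle φ = atan2(r sinθ, d + r cosθ).
Differentiating tanφ: φ̇ = rω(d cosθ + r)/(d² + r² + 2dr cosθ).
d² + r² + 2dr cosθ = |CA|² = 0.214063 m²;  d cosθ + r = +0.44137 m.
|ω_lever| = |0.1369·9.89·+0.44137| / 0.214063 = 2.7917 rad/s.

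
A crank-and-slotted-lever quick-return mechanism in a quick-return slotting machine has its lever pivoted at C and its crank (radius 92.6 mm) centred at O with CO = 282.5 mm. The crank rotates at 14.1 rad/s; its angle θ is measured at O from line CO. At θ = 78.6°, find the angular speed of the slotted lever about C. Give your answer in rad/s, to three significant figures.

1.96

ω = 14.1 rad/s
Crank pin A relative to C: A = (d + r cosθ, r sinθ); lever angle φ = atan2(r sinθ, d + r cosθ).
Differentiating tanφ: φ̇ = rω(d cosθ + r)/(d² + r² + 2dr cosθ).
d² + r² + 2dr cosθ = |CA|² = 0.0987222 m²;  d cosθ + r = +0.14844 m.
|ω_lever| = |0.0926·14.1·+0.14844| / 0.0987222 = 1.9632 rad/s.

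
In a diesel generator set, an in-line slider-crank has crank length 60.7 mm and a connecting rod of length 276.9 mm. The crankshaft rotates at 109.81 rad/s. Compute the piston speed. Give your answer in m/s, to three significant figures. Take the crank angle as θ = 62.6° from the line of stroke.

ω = 109.8 rad/s
For an in-line slider-crank, x = r cosθ + √(L² − r² sin²θ), so v = −rω sinθ·[1 + r cosθ/√(L² − r² sin²θ)].
With r = 0.0607 m, L = 0.2769 m, θ = 62.6°: √(L² − r² sin²θ) = 0.27161 m.
v = −0.0607·109.8·0.88782·[1 + 0.0607·0.46020/0.27161] = -6.5263 m/s.
|v| = 6.5263 m/s.

6.53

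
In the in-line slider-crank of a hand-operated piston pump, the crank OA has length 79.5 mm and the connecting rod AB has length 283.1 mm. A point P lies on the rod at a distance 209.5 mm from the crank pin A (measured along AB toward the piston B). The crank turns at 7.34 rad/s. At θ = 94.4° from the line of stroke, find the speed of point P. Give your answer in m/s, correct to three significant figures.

0.572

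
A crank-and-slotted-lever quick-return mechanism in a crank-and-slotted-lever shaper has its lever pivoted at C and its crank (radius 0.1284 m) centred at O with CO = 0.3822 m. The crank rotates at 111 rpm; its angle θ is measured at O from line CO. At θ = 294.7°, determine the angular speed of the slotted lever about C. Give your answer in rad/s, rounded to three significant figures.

2.11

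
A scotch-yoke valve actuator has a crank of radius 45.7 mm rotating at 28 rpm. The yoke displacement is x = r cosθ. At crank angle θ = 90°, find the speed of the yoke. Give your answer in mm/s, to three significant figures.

ω = 2.932 rad/s (from 28 rpm).
x = r cosθ ⇒ ẋ = −rω sinθ.
|v| = rω|sinθ| = 0.0457·2.932·|sin 90°| = 0.134 m/s = 134 mm/s.

134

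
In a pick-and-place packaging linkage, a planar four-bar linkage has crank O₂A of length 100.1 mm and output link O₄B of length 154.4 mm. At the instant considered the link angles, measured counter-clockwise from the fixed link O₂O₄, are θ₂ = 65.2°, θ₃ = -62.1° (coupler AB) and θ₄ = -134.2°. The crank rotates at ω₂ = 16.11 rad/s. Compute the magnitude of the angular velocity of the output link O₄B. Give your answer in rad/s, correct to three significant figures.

8.73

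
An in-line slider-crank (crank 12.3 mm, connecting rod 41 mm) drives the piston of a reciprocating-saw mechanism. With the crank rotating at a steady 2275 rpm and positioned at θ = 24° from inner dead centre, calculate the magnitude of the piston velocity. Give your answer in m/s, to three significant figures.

1.52

ω = 2π·2275/60 = 238.2 rad/s
For an in-line slider-crank, x = r cosθ + √(L² − r² sin²θ), so v = −rω sinθ·[1 + r cosθ/√(L² − r² sin²θ)].
With r = 0.0123 m, L = 0.041 m, θ = 24°: √(L² − r² sin²θ) = 0.040694 m.
v = −0.0123·238.2·0.40674·[1 + 0.0123·0.91355/0.040694] = -1.521 m/s.
|v| = 1.521 m/s.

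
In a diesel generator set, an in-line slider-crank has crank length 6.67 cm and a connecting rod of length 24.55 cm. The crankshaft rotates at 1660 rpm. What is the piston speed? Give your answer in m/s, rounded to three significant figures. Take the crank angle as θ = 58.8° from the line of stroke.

ω = 2π·1660/60 = 173.8 rad/s
For an in-line slider-crank, x = r cosθ + √(L² − r² sin²θ), so v = −rω sinθ·[1 + r cosθ/√(L² − r² sin²θ)].
With r = 0.0667 m, L = 0.2455 m, θ = 58.8°: √(L² − r² sin²θ) = 0.23878 m.
v = −0.0667·173.8·0.85536·[1 + 0.0667·0.51803/0.23878] = -11.353 m/s.
|v| = 11.353 m/s.

11.4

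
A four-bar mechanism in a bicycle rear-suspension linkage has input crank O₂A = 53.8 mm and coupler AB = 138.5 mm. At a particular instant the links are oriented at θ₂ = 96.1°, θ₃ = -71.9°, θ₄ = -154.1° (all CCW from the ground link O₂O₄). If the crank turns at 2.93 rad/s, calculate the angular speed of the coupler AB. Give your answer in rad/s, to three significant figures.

1.08

ω₂ = 2.93 rad/s
Differentiating the loop-closure r₂e^{iθ₂}+r₃e^{iθ₃}=r₁+r₄e^{iθ₄} gives r₂ω₂e^{iθ₂}+r₃ω₃e^{iθ₃}=r₄ω₄e^{iθ₄}.
Eliminating the other unknown: ω₃ = r₂ω₂ sin(θ₄−θ₂) / [r₃ sin(θ₃−θ₄)].
Numerator sine = +0.94088; denominator sine = +0.99075.
Result = 0.0538·2.93·(+0.94088) / (0.1385·(+0.99075)) = +1.0809 rad/s; magnitude 1.0809 rad/s.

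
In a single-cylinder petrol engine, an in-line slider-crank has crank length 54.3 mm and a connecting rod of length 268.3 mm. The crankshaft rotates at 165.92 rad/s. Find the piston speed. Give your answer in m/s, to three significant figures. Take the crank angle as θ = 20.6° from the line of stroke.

3.77

ω = 165.9 rad/s
For an in-line slider-crank, x = r cosθ + √(L² − r² sin²θ), so v = −rω sinθ·[1 + r cosθ/√(L² − r² sin²θ)].
With r = 0.0543 m, L = 0.2683 m, θ = 20.6°: √(L² − r² sin²θ) = 0.26762 m.
v = −0.0543·165.9·0.35184·[1 + 0.0543·0.93606/0.26762] = -3.772 m/s.
|v| = 3.772 m/s.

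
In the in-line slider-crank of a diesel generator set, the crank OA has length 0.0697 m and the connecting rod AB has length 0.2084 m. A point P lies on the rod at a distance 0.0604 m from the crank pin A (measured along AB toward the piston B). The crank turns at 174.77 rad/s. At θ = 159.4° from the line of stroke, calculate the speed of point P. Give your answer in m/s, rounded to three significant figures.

ω = 174.8 rad/s.  Crank-pin speed |V_A| = rω = 12.181 m/s, perpendicular to OA.
Rod angle: sinφ = −(r/L) sinθ ⇒ φ = -6.758°; ω_rod = −rω cosθ/√(L²−r²sin²θ) = +55.098 rad/s.
V_P = V_A + ω_rod × AP, with AP = 0.0604 m along the rod.
Components: V_Px = −rω sinθ − a·ω_rod·sinφ = -3.8943 m/s;  V_Py = rω cosθ + a·ω_rod·cosφ = -8.0978 m/s.
|V_P| = √(V_Px² + V_Py²) = 8.9856 m/s.

8.99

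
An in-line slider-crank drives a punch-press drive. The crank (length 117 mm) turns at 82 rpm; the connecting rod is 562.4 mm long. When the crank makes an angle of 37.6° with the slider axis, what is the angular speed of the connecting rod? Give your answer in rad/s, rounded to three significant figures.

ω = 8.587 rad/s (converted from 82 rpm).
The rod makes angle φ with the slider axis where L sinφ = r sinθ; differentiating, L cosφ·φ̇ = r ω cosθ.
L cosφ = √(L² − r² sin²θ) = 0.55785 m.
|ω_rod| = r ω |cosθ| / √(L² − r² sin²θ) = 0.117·8.587·0.79229/0.55785 = 1.4269 rad/s.

1.43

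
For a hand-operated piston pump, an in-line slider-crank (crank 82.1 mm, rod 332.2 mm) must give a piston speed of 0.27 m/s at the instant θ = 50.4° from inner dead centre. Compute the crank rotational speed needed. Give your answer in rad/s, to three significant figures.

For an in-line slider-crank, |v_piston| = rω|sinθ|·[1 + r cosθ/√(L² − r² sin²θ)].
With r = 0.0821 m, L = 0.3322 m, θ = 50.4°: the bracketed kinematic factor |dx/dθ| = 0.07341 m.
ω = v/|dx/dθ| = 0.27/0.07341 = 3.678 rad/s.

3.68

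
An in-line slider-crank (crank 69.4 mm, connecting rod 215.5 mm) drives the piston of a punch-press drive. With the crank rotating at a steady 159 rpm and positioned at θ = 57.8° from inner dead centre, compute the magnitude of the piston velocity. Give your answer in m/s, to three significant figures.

ω = 2π·159/60 = 16.65 rad/s
For an in-line slider-crank, x = r cosθ + √(L² − r² sin²θ), so v = −rω sinθ·[1 + r cosθ/√(L² − r² sin²θ)].
With r = 0.0694 m, L = 0.2155 m, θ = 57.8°: √(L² − r² sin²θ) = 0.20734 m.
v = −0.0694·16.65·0.84619·[1 + 0.0694·0.53288/0.20734] = -1.1522 m/s.
|v| = 1.1522 m/s.

1.15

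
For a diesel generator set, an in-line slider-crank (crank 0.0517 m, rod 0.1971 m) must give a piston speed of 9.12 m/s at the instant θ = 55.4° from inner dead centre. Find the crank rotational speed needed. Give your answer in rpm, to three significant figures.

1780

For an in-line slider-crank, |v_piston| = rω|sinθ|·[1 + r cosθ/√(L² − r² sin²θ)].
With r = 0.0517 m, L = 0.1971 m, θ = 55.4°: the bracketed kinematic factor |dx/dθ| = 0.049048 m.
ω = v/|dx/dθ| = 9.12/0.049048 = 185.94 rad/s.
N = 60ω/(2π) = 1775.6 rpm.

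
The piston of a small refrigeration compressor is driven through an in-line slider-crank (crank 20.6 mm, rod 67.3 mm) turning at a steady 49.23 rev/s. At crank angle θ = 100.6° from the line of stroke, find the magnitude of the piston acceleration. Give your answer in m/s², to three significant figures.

ω = 2π·49.2 = 309.3 rad/s
x(θ) = r cosθ + √(L² − r² sin²θ); with ω constant, a = ω²·d²x/dθ².
d²x/dθ² = −r cosθ − r²(cos2θ)/√u − r⁴ sin²2θ/(4u^{3/2}),  u = L² − r² sin²θ = 0.00411929 m².
Substituting r = 0.0206 m, L = 0.0673 m, θ = 100.6°: d²x/dθ² = +0.0099315 m.
a = ω²·d²x/dθ² = (309.3)²·(+0.0099315) = +950.24 m/s²;  |a| = 950.24 m/s².

950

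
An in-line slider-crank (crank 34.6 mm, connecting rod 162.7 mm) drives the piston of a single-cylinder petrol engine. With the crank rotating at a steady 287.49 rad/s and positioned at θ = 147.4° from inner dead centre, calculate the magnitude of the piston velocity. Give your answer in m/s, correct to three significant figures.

ω = 287.5 rad/s
For an in-line slider-crank, x = r cosθ + √(L² − r² sin²θ), so v = −rω sinθ·[1 + r cosθ/√(L² − r² sin²θ)].
With r = 0.0346 m, L = 0.1627 m, θ = 147.4°: √(L² − r² sin²θ) = 0.16163 m.
v = −0.0346·287.5·0.53877·[1 + 0.0346·-0.84245/0.16163] = -4.3927 m/s.
|v| = 4.3927 m/s.

4.39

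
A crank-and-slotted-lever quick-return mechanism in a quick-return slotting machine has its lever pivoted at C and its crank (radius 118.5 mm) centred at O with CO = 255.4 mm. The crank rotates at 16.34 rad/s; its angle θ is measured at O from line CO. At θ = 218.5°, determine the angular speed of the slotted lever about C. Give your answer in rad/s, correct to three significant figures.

ω = 16.34 rad/s
Crank pin A relative to C: A = (d + r cosθ, r sinθ); lever angle φ = atan2(r sinθ, d + r cosθ).
Differentiating tanφ: φ̇ = rω(d cosθ + r)/(d² + r² + 2dr cosθ).
d² + r² + 2dr cosθ = |CA|² = 0.0319003 m²;  d cosθ + r = -0.081378 m.
|ω_lever| = |0.1185·16.34·-0.081378| / 0.0319003 = 4.9395 rad/s.

4.94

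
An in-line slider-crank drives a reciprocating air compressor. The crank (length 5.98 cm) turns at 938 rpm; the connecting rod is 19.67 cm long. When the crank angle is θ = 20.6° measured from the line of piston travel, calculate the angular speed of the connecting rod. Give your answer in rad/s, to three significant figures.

28.1

ω = 98.23 rad/s (converted from 938 rpm).
The rod makes angle φ with the slider axis where L sinφ = r sinθ; differentiating, L cosφ·φ̇ = r ω cosθ.
L cosφ = √(L² − r² sin²θ) = 0.19557 m.
|ω_rod| = r ω |cosθ| / √(L² − r² sin²θ) = 0.0598·98.23·0.93606/0.19557 = 28.115 rad/s.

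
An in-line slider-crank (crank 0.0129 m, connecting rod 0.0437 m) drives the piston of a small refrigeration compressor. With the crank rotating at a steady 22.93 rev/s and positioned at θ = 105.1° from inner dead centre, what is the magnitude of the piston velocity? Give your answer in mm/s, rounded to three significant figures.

1650

ω = 2π·22.9 = 144.1 rad/s
For an in-line slider-crank, x = r cosθ + √(L² − r² sin²θ), so v = −rω sinθ·[1 + r cosθ/√(L² − r² sin²θ)].
With r = 0.0129 m, L = 0.0437 m, θ = 105.1°: √(L² − r² sin²θ) = 0.041888 m.
v = −0.0129·144.1·0.96547·[1 + 0.0129·-0.26050/0.041888] = -1.6504 m/s.
|v| = 1.6504 m/s = 1650.4 mm/s.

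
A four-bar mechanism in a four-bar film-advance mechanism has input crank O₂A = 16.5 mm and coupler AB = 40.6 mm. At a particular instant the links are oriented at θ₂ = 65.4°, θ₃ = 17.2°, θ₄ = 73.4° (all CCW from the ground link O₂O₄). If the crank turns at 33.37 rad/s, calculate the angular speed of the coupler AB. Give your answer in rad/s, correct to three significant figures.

ω₂ = 33.37 rad/s
Differentiating the loop-closure r₂e^{iθ₂}+r₃e^{iθ₃}=r₁+r₄e^{iθ₄} gives r₂ω₂e^{iθ₂}+r₃ω₃e^{iθ₃}=r₄ω₄e^{iθ₄}.
Eliminating the other unknown: ω₃ = r₂ω₂ sin(θ₄−θ₂) / [r₃ sin(θ₃−θ₄)].
Numerator sine = +0.13917; denominator sine = -0.83098.
Result = 0.0165·33.37·(+0.13917) / (0.0406·(-0.83098)) = -2.2713 rad/s; magnitude 2.2713 rad/s.

2.27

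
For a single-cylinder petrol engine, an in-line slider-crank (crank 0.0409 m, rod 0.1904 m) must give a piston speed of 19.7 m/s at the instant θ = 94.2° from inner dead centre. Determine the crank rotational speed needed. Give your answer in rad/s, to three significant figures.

491

For an in-line slider-crank, |v_piston| = rω|sinθ|·[1 + r cosθ/√(L² − r² sin²θ)].
With r = 0.0409 m, L = 0.1904 m, θ = 94.2°: the bracketed kinematic factor |dx/dθ| = 0.040133 m.
ω = v/|dx/dθ| = 19.7/0.040133 = 490.87 rad/s.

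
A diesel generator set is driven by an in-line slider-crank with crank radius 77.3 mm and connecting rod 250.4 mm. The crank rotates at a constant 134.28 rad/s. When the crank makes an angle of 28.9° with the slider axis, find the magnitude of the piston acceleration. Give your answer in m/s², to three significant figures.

ω = 134.3 rad/s
x(θ) = r cosθ + √(L² − r² sin²θ); with ω constant, a = ω²·d²x/dθ².
d²x/dθ² = −r cosθ − r²(cos2θ)/√u − r⁴ sin²2θ/(4u^{3/2}),  u = L² − r² sin²θ = 0.0613046 m².
Substituting r = 0.0773 m, L = 0.2504 m, θ = 28.9°: d²x/dθ² = -0.080954 m.
a = ω²·d²x/dθ² = (134.3)²·(-0.080954) = -1459.7 m/s²;  |a| = 1459.7 m/s².

1460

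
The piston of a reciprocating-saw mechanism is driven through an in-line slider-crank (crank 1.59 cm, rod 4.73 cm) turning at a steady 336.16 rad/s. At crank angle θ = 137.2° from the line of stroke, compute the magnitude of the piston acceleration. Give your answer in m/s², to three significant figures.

ω = 336.2 rad/s
x(θ) = r cosθ + √(L² − r² sin²θ); with ω constant, a = ω²·d²x/dθ².
d²x/dθ² = −r cosθ − r²(cos2θ)/√u − r⁴ sin²2θ/(4u^{3/2}),  u = L² − r² sin²θ = 0.00212058 m².
Substituting r = 0.0159 m, L = 0.0473 m, θ = 137.2°: d²x/dθ² = +0.011082 m.
a = ω²·d²x/dθ² = (336.2)²·(+0.011082) = +1252.4 m/s²;  |a| = 1252.4 m/s².

1250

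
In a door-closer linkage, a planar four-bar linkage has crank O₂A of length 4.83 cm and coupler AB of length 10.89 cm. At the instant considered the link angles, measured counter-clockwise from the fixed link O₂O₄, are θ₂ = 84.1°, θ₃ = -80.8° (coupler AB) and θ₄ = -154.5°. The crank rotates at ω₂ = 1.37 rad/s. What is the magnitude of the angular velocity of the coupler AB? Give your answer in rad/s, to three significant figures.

0.540

ω₂ = 1.37 rad/s
Differentiating the loop-closure r₂e^{iθ₂}+r₃e^{iθ₃}=r₁+r₄e^{iθ₄} gives r₂ω₂e^{iθ₂}+r₃ω₃e^{iθ₃}=r₄ω₄e^{iθ₄}.
Eliminating the other unknown: ω₃ = r₂ω₂ sin(θ₄−θ₂) / [r₃ sin(θ₃−θ₄)].
Numerator sine = +0.85355; denominator sine = +0.95981.
Result = 0.0483·1.37·(+0.85355) / (0.1089·(+0.95981)) = +0.54036 rad/s; magnitude 0.54036 rad/s.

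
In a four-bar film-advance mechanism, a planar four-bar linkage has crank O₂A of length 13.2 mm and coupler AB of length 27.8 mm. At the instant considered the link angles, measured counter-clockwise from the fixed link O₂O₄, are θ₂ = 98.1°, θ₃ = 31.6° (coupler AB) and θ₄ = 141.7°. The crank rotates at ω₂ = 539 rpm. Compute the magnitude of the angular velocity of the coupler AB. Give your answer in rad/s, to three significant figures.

19.7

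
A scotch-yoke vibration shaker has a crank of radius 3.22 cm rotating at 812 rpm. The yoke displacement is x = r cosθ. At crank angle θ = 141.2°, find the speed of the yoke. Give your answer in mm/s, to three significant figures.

1720

ω = 85.03 rad/s (from 812 rpm).
x = r cosθ ⇒ ẋ = −rω sinθ.
|v| = rω|sinθ| = 0.0322·85.03·|sin 141.2°| = 1.7157 m/s = 1715.7 mm/s.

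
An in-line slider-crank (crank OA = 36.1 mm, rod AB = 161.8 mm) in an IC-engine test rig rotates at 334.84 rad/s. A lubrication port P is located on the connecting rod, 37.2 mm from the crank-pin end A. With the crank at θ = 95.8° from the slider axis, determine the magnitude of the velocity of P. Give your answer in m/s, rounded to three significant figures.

ω = 334.8 rad/s.  Crank-pin speed |V_A| = rω = 12.088 m/s, perpendicular to OA.
Rod angle: sinφ = −(r/L) sinθ ⇒ φ = -12.825°; ω_rod = −rω cosθ/√(L²−r²sin²θ) = +7.7429 rad/s.
V_P = V_A + ω_rod × AP, with AP = 0.0372 m along the rod.
Components: V_Px = −rω sinθ − a·ω_rod·sinφ = -11.962 m/s;  V_Py = rω cosθ + a·ω_rod·cosφ = -0.94069 m/s.
|V_P| = √(V_Px² + V_Py²) = 11.999 m/s.

12.0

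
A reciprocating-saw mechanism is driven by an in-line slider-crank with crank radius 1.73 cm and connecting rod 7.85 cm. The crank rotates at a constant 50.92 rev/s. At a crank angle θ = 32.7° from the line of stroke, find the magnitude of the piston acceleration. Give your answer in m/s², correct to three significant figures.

ω = 2π·50.9 = 319.9 rad/s
x(θ) = r cosθ + √(L² − r² sin²θ); with ω constant, a = ω²·d²x/dθ².
d²x/dθ² = −r cosθ − r²(cos2θ)/√u − r⁴ sin²2θ/(4u^{3/2}),  u = L² − r² sin²θ = 0.0060749 m².
Substituting r = 0.0173 m, L = 0.0785 m, θ = 32.7°: d²x/dθ² = -0.016196 m.
a = ω²·d²x/dθ² = (319.9)²·(-0.016196) = -1657.8 m/s²;  |a| = 1657.8 m/s².

1660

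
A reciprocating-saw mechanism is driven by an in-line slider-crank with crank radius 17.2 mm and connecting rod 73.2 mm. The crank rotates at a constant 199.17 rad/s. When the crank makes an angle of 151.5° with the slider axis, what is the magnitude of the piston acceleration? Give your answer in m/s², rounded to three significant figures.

510

ω = 199.2 rad/s
x(θ) = r cosθ + √(L² − r² sin²θ); with ω constant, a = ω²·d²x/dθ².
d²x/dθ² = −r cosθ − r²(cos2θ)/√u − r⁴ sin²2θ/(4u^{3/2}),  u = L² − r² sin²θ = 0.00529088 m².
Substituting r = 0.0172 m, L = 0.0732 m, θ = 151.5°: d²x/dθ² = +0.012861 m.
a = ω²·d²x/dθ² = (199.2)²·(+0.012861) = +510.16 m/s²;  |a| = 510.16 m/s².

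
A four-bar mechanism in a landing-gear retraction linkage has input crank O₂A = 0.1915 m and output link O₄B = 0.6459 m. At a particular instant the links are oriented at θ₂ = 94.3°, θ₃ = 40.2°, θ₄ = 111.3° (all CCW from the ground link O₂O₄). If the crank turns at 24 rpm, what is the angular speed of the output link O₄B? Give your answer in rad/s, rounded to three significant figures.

ω₂ = 2.513 rad/s (from 24 rpm).
Differentiating the loop-closure r₂e^{iθ₂}+r₃e^{iθ₃}=r₁+r₄e^{iθ₄} gives r₂ω₂e^{iθ₂}+r₃ω₃e^{iθ₃}=r₄ω₄e^{iθ₄}.
Eliminating the other unknown: ω₄ = r₂ω₂ sin(θ₂−θ₃) / [r₄ sin(θ₄−θ₃)].
Numerator sine = +0.81004; denominator sine = +0.94609.
Result = 0.1915·2.513·(+0.81004) / (0.6459·(+0.94609)) = +0.638 rad/s; magnitude 0.638 rad/s.

0.638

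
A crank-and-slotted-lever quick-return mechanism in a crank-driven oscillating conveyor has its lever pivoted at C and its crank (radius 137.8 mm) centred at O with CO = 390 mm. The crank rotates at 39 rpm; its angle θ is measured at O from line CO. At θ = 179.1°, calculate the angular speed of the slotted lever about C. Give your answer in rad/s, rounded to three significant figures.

2.23

ω = 4.084 rad/s (from 39 rpm).
Crank pin A relative to C: A = (d + r cosθ, r sinθ); lever angle φ = atan2(r sinθ, d + r cosθ).
Differentiating tanφ: φ̇ = rω(d cosθ + r)/(d² + r² + 2dr cosθ).
d² + r² + 2dr cosθ = |CA|² = 0.0636181 m²;  d cosθ + r = -0.25215 m.
|ω_lever| = |0.1378·4.084·-0.25215| / 0.0636181 = 2.2306 rad/s.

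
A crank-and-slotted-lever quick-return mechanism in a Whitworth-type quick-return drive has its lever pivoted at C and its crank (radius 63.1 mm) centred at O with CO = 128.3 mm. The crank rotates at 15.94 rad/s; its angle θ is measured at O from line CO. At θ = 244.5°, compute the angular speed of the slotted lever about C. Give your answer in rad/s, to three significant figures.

ω = 15.94 rad/s
Crank pin A relative to C: A = (d + r cosθ, r sinθ); lever angle φ = atan2(r sinθ, d + r cosθ).
Differentiating tanφ: φ̇ = rω(d cosθ + r)/(d² + r² + 2dr cosθ).
d² + r² + 2dr cosθ = |CA|² = 0.0134719 m²;  d cosθ + r = +0.0078654 m.
|ω_lever| = |0.0631·15.94·+0.0078654| / 0.0134719 = 0.58723 rad/s.

0.587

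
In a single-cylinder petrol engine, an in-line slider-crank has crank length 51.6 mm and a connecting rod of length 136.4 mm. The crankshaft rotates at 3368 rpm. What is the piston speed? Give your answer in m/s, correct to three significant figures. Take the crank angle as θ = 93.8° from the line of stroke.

17.7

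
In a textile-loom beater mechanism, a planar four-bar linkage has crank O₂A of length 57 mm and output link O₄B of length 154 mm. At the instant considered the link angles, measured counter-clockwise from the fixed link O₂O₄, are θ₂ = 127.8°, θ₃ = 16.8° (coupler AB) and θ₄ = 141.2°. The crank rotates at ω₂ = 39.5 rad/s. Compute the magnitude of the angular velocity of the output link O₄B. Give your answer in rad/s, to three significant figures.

ω₂ = 39.5 rad/s
Differentiating the loop-closure r₂e^{iθ₂}+r₃e^{iθ₃}=r₁+r₄e^{iθ₄} gives r₂ω₂e^{iθ₂}+r₃ω₃e^{iθ₃}=r₄ω₄e^{iθ₄}.
Eliminating the other unknown: ω₄ = r₂ω₂ sin(θ₂−θ₃) / [r₄ sin(θ₄−θ₃)].
Numerator sine = +0.93358; denominator sine = +0.82511.
Result = 0.057·39.5·(+0.93358) / (0.154·(+0.82511)) = +16.542 rad/s; magnitude 16.542 rad/s.

16.5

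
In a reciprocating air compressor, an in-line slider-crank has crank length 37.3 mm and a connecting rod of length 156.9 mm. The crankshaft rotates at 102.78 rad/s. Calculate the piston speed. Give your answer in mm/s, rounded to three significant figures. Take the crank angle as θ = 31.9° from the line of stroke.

ω = 102.8 rad/s
For an in-line slider-crank, x = r cosθ + √(L² − r² sin²θ), so v = −rω sinθ·[1 + r cosθ/√(L² − r² sin²θ)].
With r = 0.0373 m, L = 0.1569 m, θ = 31.9°: √(L² − r² sin²θ) = 0.15566 m.
v = −0.0373·102.8·0.52844·[1 + 0.0373·0.84897/0.15566] = -2.438 m/s.
|v| = 2.438 m/s = 2438 mm/s.

2440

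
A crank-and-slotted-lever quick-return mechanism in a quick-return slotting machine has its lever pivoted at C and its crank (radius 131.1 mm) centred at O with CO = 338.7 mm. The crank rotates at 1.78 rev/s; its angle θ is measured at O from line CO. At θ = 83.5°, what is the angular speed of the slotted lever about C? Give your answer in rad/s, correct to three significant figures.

ω = 11.18 rad/s (from 1.78 rev/s).
Crank pin A relative to C: A = (d + r cosθ, r sinθ); lever angle φ = atan2(r sinθ, d + r cosθ).
Differentiating tanφ: φ̇ = rω(d cosθ + r)/(d² + r² + 2dr cosθ).
d² + r² + 2dr cosθ = |CA|² = 0.141958 m²;  d cosθ + r = +0.16944 m.
|ω_lever| = |0.1311·11.18·+0.16944| / 0.141958 = 1.7501 rad/s.

1.75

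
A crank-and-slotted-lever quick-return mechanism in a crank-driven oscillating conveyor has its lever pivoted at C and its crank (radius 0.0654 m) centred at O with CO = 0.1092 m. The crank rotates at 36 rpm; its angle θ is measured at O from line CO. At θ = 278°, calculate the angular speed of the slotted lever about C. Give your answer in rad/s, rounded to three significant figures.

ω = 3.77 rad/s (from 36 rpm).
Crank pin A relative to C: A = (d + r cosθ, r sinθ); lever angle φ = atan2(r sinθ, d + r cosθ).
Differentiating tanφ: φ̇ = rω(d cosθ + r)/(d² + r² + 2dr cosθ).
d² + r² + 2dr cosθ = |CA|² = 0.0181897 m²;  d cosθ + r = +0.080598 m.
|ω_lever| = |0.0654·3.77·+0.080598| / 0.0181897 = 1.0925 rad/s.

1.09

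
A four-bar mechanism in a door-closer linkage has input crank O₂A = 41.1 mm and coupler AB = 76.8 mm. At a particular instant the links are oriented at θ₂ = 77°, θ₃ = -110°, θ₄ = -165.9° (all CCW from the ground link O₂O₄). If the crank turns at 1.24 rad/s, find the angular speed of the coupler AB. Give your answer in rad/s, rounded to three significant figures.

0.713

ω₂ = 1.24 rad/s
Differentiating the loop-closure r₂e^{iθ₂}+r₃e^{iθ₃}=r₁+r₄e^{iθ₄} gives r₂ω₂e^{iθ₂}+r₃ω₃e^{iθ₃}=r₄ω₄e^{iθ₄}.
Eliminating the other unknown: ω₃ = r₂ω₂ sin(θ₄−θ₂) / [r₃ sin(θ₃−θ₄)].
Numerator sine = +0.89021; denominator sine = +0.82806.
Result = 0.0411·1.24·(+0.89021) / (0.0768·(+0.82806)) = +0.7134 rad/s; magnitude 0.7134 rad/s.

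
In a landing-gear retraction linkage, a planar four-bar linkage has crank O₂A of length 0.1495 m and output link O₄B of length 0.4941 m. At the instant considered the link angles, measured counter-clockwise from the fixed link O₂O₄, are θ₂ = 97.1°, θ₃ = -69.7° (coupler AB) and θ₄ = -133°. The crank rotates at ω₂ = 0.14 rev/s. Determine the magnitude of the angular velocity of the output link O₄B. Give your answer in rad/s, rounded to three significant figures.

0.0680

ω₂ = 0.8796 rad/s (from 0.14 rev/s).
Differentiating the loop-closure r₂e^{iθ₂}+r₃e^{iθ₃}=r₁+r₄e^{iθ₄} gives r₂ω₂e^{iθ₂}+r₃ω₃e^{iθ₃}=r₄ω₄e^{iθ₄}.
Eliminating the other unknown: ω₄ = r₂ω₂ sin(θ₂−θ₃) / [r₄ sin(θ₄−θ₃)].
Numerator sine = +0.22835; denominator sine = -0.89337.
Result = 0.1495·0.8796·(+0.22835) / (0.4941·(-0.89337)) = -0.068031 rad/s; magnitude 0.068031 rad/s.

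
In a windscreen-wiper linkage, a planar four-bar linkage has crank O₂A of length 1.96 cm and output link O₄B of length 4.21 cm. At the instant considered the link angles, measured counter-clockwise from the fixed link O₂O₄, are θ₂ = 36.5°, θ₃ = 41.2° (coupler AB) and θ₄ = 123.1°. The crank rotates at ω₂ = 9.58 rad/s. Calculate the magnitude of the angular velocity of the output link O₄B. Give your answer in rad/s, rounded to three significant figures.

0.369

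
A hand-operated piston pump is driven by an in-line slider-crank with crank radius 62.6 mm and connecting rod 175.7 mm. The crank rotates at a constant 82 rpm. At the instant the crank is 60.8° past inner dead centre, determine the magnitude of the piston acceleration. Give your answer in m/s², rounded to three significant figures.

ω = 2π·82/60 = 8.587 rad/s
x(θ) = r cosθ + √(L² − r² sin²θ); with ω constant, a = ω²·d²x/dθ².
d²x/dθ² = −r cosθ − r²(cos2θ)/√u − r⁴ sin²2θ/(4u^{3/2}),  u = L² − r² sin²θ = 0.0278844 m².
Substituting r = 0.0626 m, L = 0.1757 m, θ = 60.8°: d²x/dθ² = -0.018841 m.
a = ω²·d²x/dθ² = (8.587)²·(-0.018841) = -1.3893 m/s²;  |a| = 1.3893 m/s².

1.39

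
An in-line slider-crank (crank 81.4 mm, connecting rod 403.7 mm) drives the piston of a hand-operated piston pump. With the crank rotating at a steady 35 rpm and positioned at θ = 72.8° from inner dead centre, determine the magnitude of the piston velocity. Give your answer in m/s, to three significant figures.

ω = 2π·35/60 = 3.665 rad/s
For an in-line slider-crank, x = r cosθ + √(L² − r² sin²θ), so v = −rω sinθ·[1 + r cosθ/√(L² − r² sin²θ)].
With r = 0.0814 m, L = 0.4037 m, θ = 72.8°: √(L² − r² sin²θ) = 0.39614 m.
v = −0.0814·3.665·0.95528·[1 + 0.0814·0.29571/0.39614] = -0.30232 m/s.
|v| = 0.30232 m/s.

0.302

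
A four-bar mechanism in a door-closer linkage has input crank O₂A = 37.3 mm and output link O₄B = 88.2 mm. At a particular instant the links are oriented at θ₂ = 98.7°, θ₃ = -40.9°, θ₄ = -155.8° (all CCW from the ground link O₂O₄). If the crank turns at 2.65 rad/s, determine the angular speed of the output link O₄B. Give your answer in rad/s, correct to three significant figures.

0.801

ω₂ = 2.65 rad/s
Differentiating the loop-closure r₂e^{iθ₂}+r₃e^{iθ₃}=r₁+r₄e^{iθ₄} gives r₂ω₂e^{iθ₂}+r₃ω₃e^{iθ₃}=r₄ω₄e^{iθ₄}.
Eliminating the other unknown: ω₄ = r₂ω₂ sin(θ₂−θ₃) / [r₄ sin(θ₄−θ₃)].
Numerator sine = +0.64812; denominator sine = -0.90704.
Result = 0.0373·2.65·(+0.64812) / (0.0882·(-0.90704)) = -0.80078 rad/s; magnitude 0.80078 rad/s.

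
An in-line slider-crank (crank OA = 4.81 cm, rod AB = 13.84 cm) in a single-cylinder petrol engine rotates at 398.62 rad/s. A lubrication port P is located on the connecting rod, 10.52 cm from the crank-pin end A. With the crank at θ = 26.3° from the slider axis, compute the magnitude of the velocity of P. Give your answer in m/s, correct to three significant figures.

ω = 398.6 rad/s.  Crank-pin speed |V_A| = rω = 19.174 m/s, perpendicular to OA.
Rod angle: sinφ = −(r/L) sinθ ⇒ φ = -8.858°; ω_rod = −rω cosθ/√(L²−r²sin²θ) = -125.7 rad/s.
V_P = V_A + ω_rod × AP, with AP = 0.1052 m along the rod.
Components: V_Px = −rω sinθ − a·ω_rod·sinφ = -10.531 m/s;  V_Py = rω cosθ + a·ω_rod·cosφ = +4.1233 m/s.
|V_P| = √(V_Px² + V_Py²) = 11.31 m/s.

11.3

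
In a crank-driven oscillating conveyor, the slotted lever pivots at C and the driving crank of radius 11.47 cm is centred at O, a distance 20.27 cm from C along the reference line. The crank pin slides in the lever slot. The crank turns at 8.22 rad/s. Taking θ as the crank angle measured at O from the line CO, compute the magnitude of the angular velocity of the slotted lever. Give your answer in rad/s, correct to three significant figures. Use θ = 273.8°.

ω = 8.22 rad/s
Crank pin A relative to C: A = (d + r cosθ, r sinθ); lever angle φ = atan2(r sinθ, d + r cosθ).
Differentiating tanφ: φ̇ = rω(d cosθ + r)/(d² + r² + 2dr cosθ).
d² + r² + 2dr cosθ = |CA|² = 0.0573251 m²;  d cosθ + r = +0.12813 m.
|ω_lever| = |0.1147·8.22·+0.12813| / 0.0573251 = 2.1074 rad/s.

2.11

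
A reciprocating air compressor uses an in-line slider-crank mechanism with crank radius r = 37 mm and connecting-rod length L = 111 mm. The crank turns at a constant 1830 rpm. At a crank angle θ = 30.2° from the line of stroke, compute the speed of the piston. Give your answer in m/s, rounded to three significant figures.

4.61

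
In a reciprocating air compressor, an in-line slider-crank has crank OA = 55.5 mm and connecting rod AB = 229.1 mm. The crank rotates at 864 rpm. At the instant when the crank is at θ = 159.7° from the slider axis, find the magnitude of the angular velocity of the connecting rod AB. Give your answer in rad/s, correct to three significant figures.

20.6

ω = 90.48 rad/s (converted from 864 rpm).
The rod makes angle φ with the slider axis where L sinφ = r sinθ; differentiating, L cosφ·φ̇ = r ω cosθ.
L cosφ = √(L² − r² sin²θ) = 0.22829 m.
|ω_rod| = r ω |cosθ| / √(L² − r² sin²θ) = 0.0555·90.48·0.93789/0.22829 = 20.63 rad/s.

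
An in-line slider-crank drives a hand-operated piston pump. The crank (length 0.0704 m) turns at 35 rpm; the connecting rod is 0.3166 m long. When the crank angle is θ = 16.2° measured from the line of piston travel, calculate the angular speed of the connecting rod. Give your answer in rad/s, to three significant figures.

0.784

ω = 3.665 rad/s (converted from 35 rpm).
The rod makes angle φ with the slider axis where L sinφ = r sinθ; differentiating, L cosφ·φ̇ = r ω cosθ.
L cosφ = √(L² − r² sin²θ) = 0.31599 m.
|ω_rod| = r ω |cosθ| / √(L² − r² sin²θ) = 0.0704·3.665·0.96029/0.31599 = 0.78415 rad/s.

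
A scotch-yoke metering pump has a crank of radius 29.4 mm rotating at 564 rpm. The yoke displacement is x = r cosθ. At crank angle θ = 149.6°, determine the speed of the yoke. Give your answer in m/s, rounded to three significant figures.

0.879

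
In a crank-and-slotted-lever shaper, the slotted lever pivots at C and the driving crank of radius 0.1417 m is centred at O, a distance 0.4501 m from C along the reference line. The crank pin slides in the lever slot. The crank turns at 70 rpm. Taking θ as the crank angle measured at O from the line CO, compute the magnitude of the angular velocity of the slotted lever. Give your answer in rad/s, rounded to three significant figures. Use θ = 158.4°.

2.76

ω = 7.33 rad/s (from 70 rpm).
Crank pin A relative to C: A = (d + r cosθ, r sinθ); lever angle φ = atan2(r sinθ, d + r cosθ).
Differentiating tanφ: φ̇ = rω(d cosθ + r)/(d² + r² + 2dr cosθ).
d² + r² + 2dr cosθ = |CA|² = 0.104068 m²;  d cosθ + r = -0.27679 m.
|ω_lever| = |0.1417·7.33·-0.27679| / 0.104068 = 2.7627 rad/s.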